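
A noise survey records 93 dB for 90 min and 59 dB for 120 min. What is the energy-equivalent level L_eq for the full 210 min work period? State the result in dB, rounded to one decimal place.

89.3 dB

L_eq = 10·log₁₀[(1/T)·Σ tᵢ·10^(Lᵢ/10)] with T = 210 min.
Σ tᵢ·10^(Lᵢ/10) = 90·10^(93/10) + 120·10^(59/10) = 1.797e+11.
L_eq = 10·log₁₀(1.797e+11/210) = 89.32 dB.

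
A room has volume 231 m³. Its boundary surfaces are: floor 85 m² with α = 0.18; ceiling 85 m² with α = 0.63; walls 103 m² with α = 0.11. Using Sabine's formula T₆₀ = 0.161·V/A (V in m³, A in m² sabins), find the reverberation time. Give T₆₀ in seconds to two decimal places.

0.46 s

Summing Sᵢαᵢ: 85·0.18 + 85·0.63 + 103·0.11 = 80.18 m².
T₆₀ = 0.161·V/A = 0.161·231/80.18 = 0.464 s.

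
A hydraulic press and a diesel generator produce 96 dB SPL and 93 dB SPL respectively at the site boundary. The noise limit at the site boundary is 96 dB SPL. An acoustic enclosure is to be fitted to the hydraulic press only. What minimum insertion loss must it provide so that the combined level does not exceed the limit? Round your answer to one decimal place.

3.0 dB

Everything except the hydraulic press sums to 10^(93/10) = 1.995e+09 in linear terms, 93.00 dB SPL.
To meet 96 dB SPL overall, the treated hydraulic press may contribute at most 10^(96/10) − 1.995e+09 = 1.986e+09, i.e. 92.98 dB SPL.
Required insertion loss = 96 − 92.98 = 3.02 dB.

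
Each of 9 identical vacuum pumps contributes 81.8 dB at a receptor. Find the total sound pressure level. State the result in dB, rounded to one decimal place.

N identical incoherent sources raise the level by 10·log₁₀ N.
L_total = 81.8 + 10·log₁₀(9) = 81.8 + 9.542 = 91.34 dB.

91.3 dB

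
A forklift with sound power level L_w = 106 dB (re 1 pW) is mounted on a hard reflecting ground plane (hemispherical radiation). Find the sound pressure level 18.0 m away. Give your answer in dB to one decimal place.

72.9 dB

The power spreads over a hemisphere of area 2π·r², so L_p = L_w − 10·log₁₀(2π·r²).
2π·r² = 2036 m², 10·log₁₀ of that is 33.087 dB.
L_p = 106 − 33.087 = 72.91 dB.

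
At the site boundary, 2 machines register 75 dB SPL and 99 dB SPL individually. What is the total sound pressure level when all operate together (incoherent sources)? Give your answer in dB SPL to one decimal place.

Incoherent sources combine by intensity addition: L_total = 10·log₁₀(Σ 10^(L_i/10)).
Σ 10^(L/10) = 10^(75/10) + 10^(99/10) = 7.975e+09.
L_total = 10·log₁₀(7.975e+09) = 99.02 dB SPL.

99.0 dB SPL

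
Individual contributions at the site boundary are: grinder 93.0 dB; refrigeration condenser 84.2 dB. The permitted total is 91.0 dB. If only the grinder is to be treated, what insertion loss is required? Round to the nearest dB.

3 dB

Fixed contribution from the other source: Σ 10^(L/10) = 10^(84.2/10) = 2.630e+08 (84.20 dB).
The limit corresponds to 10^(91.0/10) = 1.259e+09; subtracting the fixed part leaves 9.959e+08 for the grinder, i.e. 89.98 dB.
So the grinder must be reduced from 93.0 to 89.98 dB: IL = 3.02 dB.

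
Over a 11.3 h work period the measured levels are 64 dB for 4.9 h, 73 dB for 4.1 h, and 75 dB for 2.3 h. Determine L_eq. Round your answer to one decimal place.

The energy average is taken in the linear domain: L_eq = 10·log₁₀[(Σ tᵢ·10^(Lᵢ/10))/T], T = 11.3 h.
Σ tᵢ·10^(Lᵢ/10) = 4.9·10^(64/10) + 4.1·10^(73/10) + 2.3·10^(75/10) = 1.668e+08.
L_eq = 10·log₁₀(1.668e+08/11.3) = 71.69 dB.

71.7 dB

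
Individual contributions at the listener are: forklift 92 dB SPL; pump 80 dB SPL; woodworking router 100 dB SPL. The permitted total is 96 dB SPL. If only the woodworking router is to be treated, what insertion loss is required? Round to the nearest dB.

Everything except the woodworking router sums to 10^(92/10) + 10^(80/10) = 1.685e+09 in linear terms, 92.27 dB SPL.
The limit corresponds to 10^(96/10) = 3.981e+09; subtracting the fixed part leaves 2.296e+09 for the woodworking router, i.e. 93.61 dB SPL.
Required insertion loss = 100 − 93.61 = 6.39 dB.

6 dB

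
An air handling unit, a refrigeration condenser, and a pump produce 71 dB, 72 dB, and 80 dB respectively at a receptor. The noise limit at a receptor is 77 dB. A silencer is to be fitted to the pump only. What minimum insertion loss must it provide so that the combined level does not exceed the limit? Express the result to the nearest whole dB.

7 dB

The untreated sources together contribute 10^(71/10) + 10^(72/10) = 2.844e+07, i.e. 74.54 dB.
To meet 77 dB overall, the treated pump may contribute at most 10^(77/10) − 2.844e+07 = 2.168e+07, i.e. 73.36 dB.
Required insertion loss = 80 − 73.36 = 6.64 dB.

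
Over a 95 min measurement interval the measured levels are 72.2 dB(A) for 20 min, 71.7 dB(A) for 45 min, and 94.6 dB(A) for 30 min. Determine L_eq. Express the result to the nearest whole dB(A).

L_eq = 10·log₁₀[(1/T)·Σ tᵢ·10^(Lᵢ/10)] with T = 95 min.
Σ tᵢ·10^(Lᵢ/10) = 20·10^(72.2/10) + 45·10^(71.7/10) + 30·10^(94.6/10) = 8.752e+10.
L_eq = 10·log₁₀(8.752e+10/95) = 89.64 dB(A).

90 dB(A)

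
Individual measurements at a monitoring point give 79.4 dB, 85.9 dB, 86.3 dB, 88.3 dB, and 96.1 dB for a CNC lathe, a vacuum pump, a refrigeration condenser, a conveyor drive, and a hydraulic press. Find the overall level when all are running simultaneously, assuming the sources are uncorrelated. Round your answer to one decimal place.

97.5 dB

For uncorrelated sources the intensities add, so convert each level to linear form, sum, and take 10·log₁₀ of the total.
Σ 10^(L/10) = 10^(79.4/10) + 10^(85.9/10) + 10^(86.3/10) + 10^(88.3/10) + 10^(96.1/10) = 5.653e+09.
L_total = 10·log₁₀(5.653e+09) = 97.52 dB.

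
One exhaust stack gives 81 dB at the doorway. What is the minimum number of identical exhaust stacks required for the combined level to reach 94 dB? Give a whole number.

Need L₁ + 10·log₁₀ N ≥ 94, i.e. log₁₀ N ≥ 1.30.
N ≥ 10^(13.0/10) = 19.953, so N = 20.

20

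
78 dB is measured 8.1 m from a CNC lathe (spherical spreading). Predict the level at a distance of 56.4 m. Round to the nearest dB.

Point-source attenuation: ΔL = 20·log₁₀(r₂/r₁) = 20·log₁₀(56.4/8.1) = 16.856 dB.
L₂ = 78 − 20·log₁₀(56.4/8.1) = 78 − 16.856 = 61.14 dB.

61 dB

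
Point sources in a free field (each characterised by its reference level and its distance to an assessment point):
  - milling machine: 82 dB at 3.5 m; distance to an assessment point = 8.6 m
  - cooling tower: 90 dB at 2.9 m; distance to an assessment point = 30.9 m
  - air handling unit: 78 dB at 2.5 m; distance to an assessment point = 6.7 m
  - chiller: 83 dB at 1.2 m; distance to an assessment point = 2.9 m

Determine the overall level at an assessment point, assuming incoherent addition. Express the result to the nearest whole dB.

Propagate each source to the receiver with L = L_ref − 20·log₁₀(r/r_ref), then add intensities.
milling machine: 82 − 20·log₁₀(8.6/3.5) = 82 − 7.81 = 74.19 dB.
cooling tower: 90 − 20·log₁₀(30.9/2.9) = 90 − 20.55 = 69.45 dB.
air handling unit: 78 − 20·log₁₀(6.7/2.5) = 78 − 8.56 = 69.44 dB.
chiller: 83 − 20·log₁₀(2.9/1.2) = 83 − 7.66 = 75.34 dB.
Σ 10^(L/10) = 7.801e+07 → L_total = 10·log₁₀(7.801e+07) = 78.92 dB.

79 dB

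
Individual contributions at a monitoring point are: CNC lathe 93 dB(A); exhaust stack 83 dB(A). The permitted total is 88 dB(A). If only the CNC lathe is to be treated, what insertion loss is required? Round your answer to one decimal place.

6.7 dB

Fixed contribution from the other source: Σ 10^(L/10) = 10^(83/10) = 1.995e+08 (83.00 dB(A)).
The limit corresponds to 10^(88/10) = 6.310e+08; subtracting the fixed part leaves 4.314e+08 for the CNC lathe, i.e. 86.35 dB(A).
So the CNC lathe must be reduced from 93 to 86.35 dB(A): IL = 6.65 dB.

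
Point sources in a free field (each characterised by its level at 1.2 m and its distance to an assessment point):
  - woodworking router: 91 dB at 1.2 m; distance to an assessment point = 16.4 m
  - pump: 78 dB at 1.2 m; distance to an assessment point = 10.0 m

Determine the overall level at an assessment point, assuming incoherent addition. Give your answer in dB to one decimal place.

First find each source's level at the receiver (point-source: −20·log₁₀(r/r_ref)), then combine on an intensity basis.
woodworking router: 91 − 20·log₁₀(16.4/1.2) = 91 − 22.71 = 68.29 dB.
pump: 78 − 20·log₁₀(10.0/1.2) = 78 − 18.42 = 59.58 dB.
Σ 10^(L/10) = 7.649e+06 → L_total = 10·log₁₀(7.649e+06) = 68.84 dB.

68.8 dB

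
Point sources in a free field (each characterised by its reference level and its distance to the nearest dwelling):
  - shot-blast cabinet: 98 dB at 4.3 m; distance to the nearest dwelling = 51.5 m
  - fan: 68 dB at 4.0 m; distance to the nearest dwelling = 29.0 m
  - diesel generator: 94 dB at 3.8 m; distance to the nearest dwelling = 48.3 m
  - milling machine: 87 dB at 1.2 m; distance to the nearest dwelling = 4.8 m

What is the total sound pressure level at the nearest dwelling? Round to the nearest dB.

Apply inverse-square spreading to bring every level to the receiver, then sum 10^(L/10).
shot-blast cabinet: 98 − 20·log₁₀(51.5/4.3) = 98 − 21.57 = 76.43 dB.
fan: 68 − 20·log₁₀(29.0/4.0) = 68 − 17.21 = 50.79 dB.
diesel generator: 94 − 20·log₁₀(48.3/3.8) = 94 − 22.08 = 71.92 dB.
milling machine: 87 − 20·log₁₀(4.8/1.2) = 87 − 12.04 = 74.96 dB.
Σ 10^(L/10) = 9.098e+07 → L_total = 10·log₁₀(9.098e+07) = 79.59 dB.

80 dB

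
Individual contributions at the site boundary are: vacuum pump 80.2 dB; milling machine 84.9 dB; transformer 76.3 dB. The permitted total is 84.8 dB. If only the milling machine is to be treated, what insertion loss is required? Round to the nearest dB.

3 dB

Everything except the milling machine sums to 10^(80.2/10) + 10^(76.3/10) = 1.474e+08 in linear terms, 81.68 dB.
The limit corresponds to 10^(84.8/10) = 3.020e+08; subtracting the fixed part leaves 1.546e+08 for the milling machine, i.e. 81.89 dB.
So the milling machine must be reduced from 84.9 to 81.89 dB: IL = 3.01 dB.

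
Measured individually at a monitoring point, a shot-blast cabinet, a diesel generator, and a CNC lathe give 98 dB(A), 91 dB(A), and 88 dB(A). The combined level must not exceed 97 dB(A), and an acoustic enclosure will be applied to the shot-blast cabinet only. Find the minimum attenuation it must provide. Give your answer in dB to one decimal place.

Everything except the shot-blast cabinet sums to 10^(91/10) + 10^(88/10) = 1.890e+09 in linear terms, 92.76 dB(A).
The limit corresponds to 10^(97/10) = 5.012e+09; subtracting the fixed part leaves 3.122e+09 for the shot-blast cabinet, i.e. 94.94 dB(A).
Required insertion loss = 98 − 94.94 = 3.06 dB.

3.1 dB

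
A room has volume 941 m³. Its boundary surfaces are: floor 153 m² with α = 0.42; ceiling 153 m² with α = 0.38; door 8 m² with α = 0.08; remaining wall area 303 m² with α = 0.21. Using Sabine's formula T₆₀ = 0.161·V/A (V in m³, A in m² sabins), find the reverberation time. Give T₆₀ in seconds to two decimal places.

Summing Sᵢαᵢ: 153·0.42 + 153·0.38 + 8·0.08 + 303·0.21 = 186.67 m².
T₆₀ = 0.161·V/A = 0.161·941/186.67 = 0.812 s.

0.81 s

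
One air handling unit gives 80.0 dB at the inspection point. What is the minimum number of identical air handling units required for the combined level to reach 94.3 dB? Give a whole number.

The shortfall is 94.3 − 80.0 = 14.3 dB, and N units add 10·log₁₀ N, so need 10·log₁₀ N ≥ 14.3.
N ≥ 10^(14.3/10) = 26.915, so N = 27.

27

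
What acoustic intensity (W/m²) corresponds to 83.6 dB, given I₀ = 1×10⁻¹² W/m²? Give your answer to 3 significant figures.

0.000229 W/m²

I = I₀·10^(L/10) = 10⁻¹² × 10^(83.6/10) = 10^(-3.640).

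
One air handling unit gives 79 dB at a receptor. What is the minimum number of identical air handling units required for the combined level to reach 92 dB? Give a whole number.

N identical sources give L₁ + 10·log₁₀ N, so require 10·log₁₀ N ≥ 92 − 79 = 13.0 dB.
N ≥ 10^(13.0/10) = 19.953, so N = 20.

20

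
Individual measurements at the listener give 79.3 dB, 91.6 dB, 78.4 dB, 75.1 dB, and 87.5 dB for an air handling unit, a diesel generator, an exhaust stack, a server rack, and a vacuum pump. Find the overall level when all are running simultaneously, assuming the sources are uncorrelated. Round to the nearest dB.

Incoherent sources combine by intensity addition: L_total = 10·log₁₀(Σ 10^(L_i/10)).
Σ 10^(L/10) = 10^(79.3/10) + 10^(91.6/10) + 10^(78.4/10) + 10^(75.1/10) + 10^(87.5/10) = 2.194e+09.
L_total = 10·log₁₀(2.194e+09) = 93.41 dB.

93 dB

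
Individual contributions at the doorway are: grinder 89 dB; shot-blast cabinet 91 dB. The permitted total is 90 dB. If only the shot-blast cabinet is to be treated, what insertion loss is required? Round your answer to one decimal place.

7.9 dB

The untreated sources together contribute 10^(89/10) = 7.943e+08, i.e. 89.00 dB.
The limit corresponds to 10^(90/10) = 1.000e+09; subtracting the fixed part leaves 2.057e+08 for the shot-blast cabinet, i.e. 83.13 dB.
So the shot-blast cabinet must be reduced from 91 to 83.13 dB: IL = 7.87 dB.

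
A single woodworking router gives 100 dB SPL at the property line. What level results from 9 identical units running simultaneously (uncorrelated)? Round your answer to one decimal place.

109.5 dB SPL

N identical incoherent sources raise the level by 10·log₁₀ N.
L_total = 100 + 10·log₁₀(9) = 100 + 9.542 = 109.54 dB SPL.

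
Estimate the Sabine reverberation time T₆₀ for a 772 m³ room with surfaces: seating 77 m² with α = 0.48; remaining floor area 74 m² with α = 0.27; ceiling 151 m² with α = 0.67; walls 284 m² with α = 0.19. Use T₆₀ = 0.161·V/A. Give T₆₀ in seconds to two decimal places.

0.59 s

Summing Sᵢαᵢ: 77·0.48 + 74·0.27 + 151·0.67 + 284·0.19 = 212.07 m².
T₆₀ = 0.161·V/A = 0.161·772/212.07 = 0.586 s.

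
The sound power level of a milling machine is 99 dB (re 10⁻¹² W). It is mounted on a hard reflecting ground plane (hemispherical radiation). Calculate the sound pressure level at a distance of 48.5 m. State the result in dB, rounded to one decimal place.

57.3 dB

Free-field hemispherical radiation: L_p = L_w − 10·log₁₀(2π·r²), r = 48.5 m.
2π·r² = 1.478e+04 m², 10·log₁₀ of that is 41.697 dB.
L_p = 99 − 41.697 = 57.30 dB.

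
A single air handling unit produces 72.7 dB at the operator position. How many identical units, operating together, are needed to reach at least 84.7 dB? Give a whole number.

16

The shortfall is 84.7 − 72.7 = 12.0 dB, and N units add 10·log₁₀ N, so need 10·log₁₀ N ≥ 12.0.
N ≥ 10^(12.0/10) = 15.849, so N = 16.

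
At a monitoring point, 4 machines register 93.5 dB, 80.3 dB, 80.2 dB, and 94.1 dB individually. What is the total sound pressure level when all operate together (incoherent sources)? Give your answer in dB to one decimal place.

For uncorrelated sources the intensities add, so convert each level to linear form, sum, and take 10·log₁₀ of the total.
Σ 10^(L/10) = 10^(93.5/10) + 10^(80.3/10) + 10^(80.2/10) + 10^(94.1/10) = 5.021e+09.
L_total = 10·log₁₀(5.021e+09) = 97.01 dB.

97.0 dB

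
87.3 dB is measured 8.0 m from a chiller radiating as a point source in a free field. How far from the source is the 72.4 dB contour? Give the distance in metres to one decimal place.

For a point source L₁ − L₂ = 20·log₁₀(r₂/r₁), so r₂ = r₁·10^((L₁−L₂)/20).
r₂ = 8.0·10^((87.3−72.4)/20) = 8.0·10^(14.9/20) = 44.47 m.

44.5 m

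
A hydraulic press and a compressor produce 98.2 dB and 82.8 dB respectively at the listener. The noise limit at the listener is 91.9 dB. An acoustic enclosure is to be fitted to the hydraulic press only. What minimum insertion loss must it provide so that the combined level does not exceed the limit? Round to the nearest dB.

7 dB

Everything except the hydraulic press sums to 10^(82.8/10) = 1.905e+08 in linear terms, 82.80 dB.
The limit corresponds to 10^(91.9/10) = 1.549e+09; subtracting the fixed part leaves 1.358e+09 for the hydraulic press, i.e. 91.33 dB.
Required insertion loss = 98.2 − 91.33 = 6.87 dB.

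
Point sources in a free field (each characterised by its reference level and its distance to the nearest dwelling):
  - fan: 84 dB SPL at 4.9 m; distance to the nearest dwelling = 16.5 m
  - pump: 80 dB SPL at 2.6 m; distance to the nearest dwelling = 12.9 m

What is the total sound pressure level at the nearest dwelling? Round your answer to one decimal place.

Propagate each source to the receiver with L = L_ref − 20·log₁₀(r/r_ref), then add intensities.
fan: 84 − 20·log₁₀(16.5/4.9) = 84 − 10.55 = 73.45 dB SPL.
pump: 80 − 20·log₁₀(12.9/2.6) = 80 − 13.91 = 66.09 dB SPL.
Σ 10^(L/10) = 2.621e+07 → L_total = 10·log₁₀(2.621e+07) = 74.19 dB SPL.

74.2 dB SPL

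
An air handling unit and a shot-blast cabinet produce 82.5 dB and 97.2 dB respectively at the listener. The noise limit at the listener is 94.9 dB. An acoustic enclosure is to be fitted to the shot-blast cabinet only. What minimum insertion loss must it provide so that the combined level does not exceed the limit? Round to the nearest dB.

3 dB

The untreated sources together contribute 10^(82.5/10) = 1.778e+08, i.e. 82.50 dB.
The limit corresponds to 10^(94.9/10) = 3.090e+09; subtracting the fixed part leaves 2.912e+09 for the shot-blast cabinet, i.e. 94.64 dB.
Required insertion loss = 97.2 − 94.64 = 2.56 dB.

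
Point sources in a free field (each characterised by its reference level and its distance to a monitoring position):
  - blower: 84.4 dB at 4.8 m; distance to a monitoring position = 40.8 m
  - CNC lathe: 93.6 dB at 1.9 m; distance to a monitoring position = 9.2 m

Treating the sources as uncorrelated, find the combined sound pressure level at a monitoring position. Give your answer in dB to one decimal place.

Apply inverse-square spreading to bring every level to the receiver, then sum 10^(L/10).
blower: 84.4 − 20·log₁₀(40.8/4.8) = 84.4 − 18.59 = 65.81 dB.
CNC lathe: 93.6 − 20·log₁₀(9.2/1.9) = 93.6 − 13.70 = 79.90 dB.
Σ 10^(L/10) = 1.015e+08 → L_total = 10·log₁₀(1.015e+08) = 80.07 dB.

80.1 dB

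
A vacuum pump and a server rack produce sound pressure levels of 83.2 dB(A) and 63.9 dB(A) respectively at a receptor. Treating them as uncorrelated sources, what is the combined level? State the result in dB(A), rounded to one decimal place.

83.3 dB(A)

Incoherent sources combine by intensity addition: L_total = 10·log₁₀(Σ 10^(L_i/10)).
Σ 10^(L/10) = 10^(83.2/10) + 10^(63.9/10) = 2.114e+08.
L_total = 10·log₁₀(2.114e+08) = 83.25 dB(A).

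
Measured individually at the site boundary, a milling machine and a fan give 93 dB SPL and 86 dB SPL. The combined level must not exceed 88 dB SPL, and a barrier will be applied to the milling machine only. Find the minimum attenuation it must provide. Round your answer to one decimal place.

9.3 dB

Everything except the milling machine sums to 10^(86/10) = 3.981e+08 in linear terms, 86.00 dB SPL.
The limit corresponds to 10^(88/10) = 6.310e+08; subtracting the fixed part leaves 2.329e+08 for the milling machine, i.e. 83.67 dB SPL.
Required insertion loss = 93 − 83.67 = 9.33 dB.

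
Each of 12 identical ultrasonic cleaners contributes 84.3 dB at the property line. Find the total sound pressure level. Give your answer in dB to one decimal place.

N identical incoherent sources raise the level by 10·log₁₀ N.
L_total = 84.3 + 10·log₁₀(12) = 84.3 + 10.792 = 95.09 dB.

95.1 dB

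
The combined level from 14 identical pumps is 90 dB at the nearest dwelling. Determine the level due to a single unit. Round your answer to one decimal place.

Dividing the total intensity by 14 lowers the level by 10·log₁₀ 14 = 11.461 dB: L₁ = 90 − 11.461.

78.5 dB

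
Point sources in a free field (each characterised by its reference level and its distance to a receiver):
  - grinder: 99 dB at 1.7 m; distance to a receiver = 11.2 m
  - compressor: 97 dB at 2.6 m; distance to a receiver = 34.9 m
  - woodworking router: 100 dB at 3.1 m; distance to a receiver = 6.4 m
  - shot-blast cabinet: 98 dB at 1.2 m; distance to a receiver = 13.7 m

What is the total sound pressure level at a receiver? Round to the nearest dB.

Apply inverse-square spreading to bring every level to the receiver, then sum 10^(L/10).
grinder: 99 − 20·log₁₀(11.2/1.7) = 99 − 16.38 = 82.62 dB.
compressor: 97 − 20·log₁₀(34.9/2.6) = 97 − 22.56 = 74.44 dB.
woodworking router: 100 − 20·log₁₀(6.4/3.1) = 100 − 6.30 = 93.70 dB.
shot-blast cabinet: 98 − 20·log₁₀(13.7/1.2) = 98 − 21.15 = 76.85 dB.
Σ 10^(L/10) = 2.605e+09 → L_total = 10·log₁₀(2.605e+09) = 94.16 dB.

94 dB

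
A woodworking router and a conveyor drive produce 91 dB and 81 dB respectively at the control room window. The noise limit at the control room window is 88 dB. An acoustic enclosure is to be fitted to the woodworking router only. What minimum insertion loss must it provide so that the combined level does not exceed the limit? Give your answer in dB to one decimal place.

The untreated sources together contribute 10^(81/10) = 1.259e+08, i.e. 81.00 dB.
The limit corresponds to 10^(88/10) = 6.310e+08; subtracting the fixed part leaves 5.051e+08 for the woodworking router, i.e. 87.03 dB.
Required insertion loss = 91 − 87.03 = 3.97 dB.

4.0 dB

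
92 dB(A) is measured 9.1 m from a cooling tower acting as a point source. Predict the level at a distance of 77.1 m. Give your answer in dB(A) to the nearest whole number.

73 dB(A)

Spherical spreading from a point source gives a 20·log₁₀(r₂/r₁) drop.
L₂ = 92 − 20·log₁₀(77.1/9.1) = 92 − 18.560 = 73.44 dB(A).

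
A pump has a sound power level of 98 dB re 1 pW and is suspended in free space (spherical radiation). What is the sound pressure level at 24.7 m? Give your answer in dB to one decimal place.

L_p = L_w − 10·log₁₀(4π·r²) with r = 24.7 m.
4π·r² = 7667 m², 10·log₁₀ of that is 38.846 dB.
L_p = 98 − 38.846 = 59.15 dB.

59.2 dB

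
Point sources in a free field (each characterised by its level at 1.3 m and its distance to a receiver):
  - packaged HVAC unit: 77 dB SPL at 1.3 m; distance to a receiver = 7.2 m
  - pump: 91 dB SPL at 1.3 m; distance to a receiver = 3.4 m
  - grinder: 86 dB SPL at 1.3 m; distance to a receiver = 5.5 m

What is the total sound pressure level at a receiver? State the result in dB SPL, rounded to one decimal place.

83.2 dB SPL

Apply inverse-square spreading to bring every level to the receiver, then sum 10^(L/10).
packaged HVAC unit: 77 − 20·log₁₀(7.2/1.3) = 77 − 14.87 = 62.13 dB SPL.
pump: 91 − 20·log₁₀(3.4/1.3) = 91 − 8.35 = 82.65 dB SPL.
grinder: 86 − 20·log₁₀(5.5/1.3) = 86 − 12.53 = 73.47 dB SPL.
Σ 10^(L/10) = 2.079e+08 → L_total = 10·log₁₀(2.079e+08) = 83.18 dB SPL.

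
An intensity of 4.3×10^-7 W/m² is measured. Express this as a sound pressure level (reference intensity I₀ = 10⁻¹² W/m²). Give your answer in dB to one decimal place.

56.3 dB

L = 10·log₁₀(I/I₀) = 10·log₁₀(4.3×10^-7/10⁻¹²) = 10·log₁₀(4.3×10^5).
L = 10·(0.6335 + 5) = 56.33 dB.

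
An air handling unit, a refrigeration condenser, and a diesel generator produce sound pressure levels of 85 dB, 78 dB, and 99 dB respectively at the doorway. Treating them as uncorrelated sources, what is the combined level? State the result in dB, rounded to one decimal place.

99.2 dB

For uncorrelated sources the intensities add, so convert each level to linear form, sum, and take 10·log₁₀ of the total.
Σ 10^(L/10) = 10^(85/10) + 10^(78/10) + 10^(99/10) = 8.323e+09.
L_total = 10·log₁₀(8.323e+09) = 99.20 dB.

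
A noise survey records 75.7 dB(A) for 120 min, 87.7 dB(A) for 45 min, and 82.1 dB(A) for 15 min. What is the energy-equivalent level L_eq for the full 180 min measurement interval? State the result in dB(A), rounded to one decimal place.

The energy average is taken in the linear domain: L_eq = 10·log₁₀[(Σ tᵢ·10^(Lᵢ/10))/T], T = 180 min.
Σ tᵢ·10^(Lᵢ/10) = 120·10^(75.7/10) + 45·10^(87.7/10) + 15·10^(82.1/10) = 3.339e+10.
L_eq = 10·log₁₀(3.339e+10/180) = 82.68 dB(A).

82.7 dB(A)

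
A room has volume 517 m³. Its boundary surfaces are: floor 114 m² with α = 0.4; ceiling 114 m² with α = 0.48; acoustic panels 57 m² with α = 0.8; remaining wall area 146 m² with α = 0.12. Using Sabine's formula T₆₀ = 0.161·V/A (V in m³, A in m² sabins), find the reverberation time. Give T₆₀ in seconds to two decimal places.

A = Σ Sᵢαᵢ = 114·0.4 + 114·0.48 + 57·0.8 + 146·0.12 = 163.44 m².
T₆₀ = 0.161 × 517 / 163.44 = 0.509 s.

0.51 s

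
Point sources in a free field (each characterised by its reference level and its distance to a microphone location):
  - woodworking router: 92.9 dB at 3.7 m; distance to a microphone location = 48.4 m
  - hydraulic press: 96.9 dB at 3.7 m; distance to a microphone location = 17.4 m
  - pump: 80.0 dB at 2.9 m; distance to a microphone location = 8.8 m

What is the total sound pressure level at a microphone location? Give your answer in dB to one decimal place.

83.9 dB

First find each source's level at the receiver (point-source: −20·log₁₀(r/r_ref)), then combine on an intensity basis.
woodworking router: 92.9 − 20·log₁₀(48.4/3.7) = 92.9 − 22.33 = 70.57 dB.
hydraulic press: 96.9 − 20·log₁₀(17.4/3.7) = 96.9 − 13.45 = 83.45 dB.
pump: 80.0 − 20·log₁₀(8.8/2.9) = 80.0 − 9.64 = 70.36 dB.
Σ 10^(L/10) = 2.437e+08 → L_total = 10·log₁₀(2.437e+08) = 83.87 dB.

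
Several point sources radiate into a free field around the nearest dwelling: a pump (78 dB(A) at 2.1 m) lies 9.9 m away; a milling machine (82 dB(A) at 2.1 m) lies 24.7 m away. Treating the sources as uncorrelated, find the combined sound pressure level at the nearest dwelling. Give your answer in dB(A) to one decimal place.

Apply inverse-square spreading to bring every level to the receiver, then sum 10^(L/10).
pump: 78 − 20·log₁₀(9.9/2.1) = 78 − 13.47 = 64.53 dB(A).
milling machine: 82 − 20·log₁₀(24.7/2.1) = 82 − 21.41 = 60.59 dB(A).
Σ 10^(L/10) = 3.985e+06 → L_total = 10·log₁₀(3.985e+06) = 66.00 dB(A).

66.0 dB(A)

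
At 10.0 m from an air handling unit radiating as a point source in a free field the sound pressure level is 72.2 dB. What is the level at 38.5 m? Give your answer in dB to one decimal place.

For a point source, L₂ = L₁ − 20·log₁₀(r₂/r₁).
L₂ = 72.2 − 20·log₁₀(38.5/10.0) = 72.2 − 11.709 = 60.49 dB.

60.5 dB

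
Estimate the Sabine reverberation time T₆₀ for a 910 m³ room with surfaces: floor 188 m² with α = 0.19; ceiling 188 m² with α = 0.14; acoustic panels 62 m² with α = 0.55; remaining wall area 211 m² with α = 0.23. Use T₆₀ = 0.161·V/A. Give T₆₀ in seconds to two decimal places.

1.01 s

Summing Sᵢαᵢ: 188·0.19 + 188·0.14 + 62·0.55 + 211·0.23 = 144.67 m².
T₆₀ = 0.161 × 910 / 144.67 = 1.013 s.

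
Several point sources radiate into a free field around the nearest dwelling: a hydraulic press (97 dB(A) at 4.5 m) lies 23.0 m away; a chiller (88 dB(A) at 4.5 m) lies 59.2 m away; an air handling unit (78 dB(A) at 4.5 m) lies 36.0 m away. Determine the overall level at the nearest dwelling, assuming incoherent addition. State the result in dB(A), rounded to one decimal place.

82.9 dB(A)

Propagate each source to the receiver with L = L_ref − 20·log₁₀(r/r_ref), then add intensities.
hydraulic press: 97 − 20·log₁₀(23.0/4.5) = 97 − 14.17 = 82.83 dB(A).
chiller: 88 − 20·log₁₀(59.2/4.5) = 88 − 22.38 = 65.62 dB(A).
air handling unit: 78 − 20·log₁₀(36.0/4.5) = 78 − 18.06 = 59.94 dB(A).
Σ 10^(L/10) = 1.965e+08 → L_total = 10·log₁₀(1.965e+08) = 82.93 dB(A).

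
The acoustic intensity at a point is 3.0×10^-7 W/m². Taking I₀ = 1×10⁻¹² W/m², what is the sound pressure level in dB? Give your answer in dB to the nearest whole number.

55 dB

Dividing by I₀ shifts the exponent by 12: I/I₀ = 3.0×10^5.
L = 10·(0.4771 + 5) = 54.77 dB.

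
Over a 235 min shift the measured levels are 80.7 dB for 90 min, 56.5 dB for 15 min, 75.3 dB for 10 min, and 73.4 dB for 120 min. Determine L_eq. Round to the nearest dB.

78 dB

The energy average is taken in the linear domain: L_eq = 10·log₁₀[(Σ tᵢ·10^(Lᵢ/10))/T], T = 235 min.
Σ tᵢ·10^(Lᵢ/10) = 90·10^(80.7/10) + 15·10^(56.5/10) + 10·10^(75.3/10) + 120·10^(73.4/10) = 1.354e+10.
L_eq = 10·log₁₀(1.354e+10/235) = 77.61 dB.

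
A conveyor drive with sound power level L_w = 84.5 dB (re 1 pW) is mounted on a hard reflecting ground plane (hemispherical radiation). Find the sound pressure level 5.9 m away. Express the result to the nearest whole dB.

Free-field hemispherical radiation: L_p = L_w − 10·log₁₀(2π·r²), r = 5.9 m.
2π·r² = 218.7 m², 10·log₁₀ of that is 23.399 dB.
L_p = 84.5 − 23.399 = 61.10 dB.

61 dB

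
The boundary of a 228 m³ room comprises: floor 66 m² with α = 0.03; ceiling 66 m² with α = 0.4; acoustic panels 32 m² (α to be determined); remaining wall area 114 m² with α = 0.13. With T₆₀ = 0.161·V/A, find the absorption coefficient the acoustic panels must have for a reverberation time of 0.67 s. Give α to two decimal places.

0.36

A = 0.161·V/T₆₀ = 0.161·228/0.67 = 54.79 m² sabins.
Absorption from the other surfaces = 66·0.03 + 66·0.4 + 114·0.13 = 43.20 m², so the acoustic panels must supply 11.59 m² over 32 m².
α = 11.59/32 = 0.362.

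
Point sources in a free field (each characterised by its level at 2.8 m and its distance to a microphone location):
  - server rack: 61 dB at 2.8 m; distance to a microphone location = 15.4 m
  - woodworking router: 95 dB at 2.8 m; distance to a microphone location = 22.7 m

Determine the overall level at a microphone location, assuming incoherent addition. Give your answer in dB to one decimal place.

Propagate each source to the receiver with L = L_ref − 20·log₁₀(r/r_ref), then add intensities.
server rack: 61 − 20·log₁₀(15.4/2.8) = 61 − 14.81 = 46.19 dB.
woodworking router: 95 − 20·log₁₀(22.7/2.8) = 95 − 18.18 = 76.82 dB.
Σ 10^(L/10) = 4.815e+07 → L_total = 10·log₁₀(4.815e+07) = 76.83 dB.

76.8 dB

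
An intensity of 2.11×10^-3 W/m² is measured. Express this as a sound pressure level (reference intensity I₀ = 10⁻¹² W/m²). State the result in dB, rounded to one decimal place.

93.2 dB

L = 10·log₁₀(I/I₀) = 10·log₁₀(2.11×10^-3/10⁻¹²) = 10·log₁₀(2.11×10^9).
L = 10·(0.3243 + 9) = 93.24 dB.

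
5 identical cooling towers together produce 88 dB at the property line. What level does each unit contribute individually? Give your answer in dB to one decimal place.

Dividing the total intensity by 5 lowers the level by 10·log₁₀ 5 = 6.990 dB: L₁ = 88 − 6.990.

81.0 dB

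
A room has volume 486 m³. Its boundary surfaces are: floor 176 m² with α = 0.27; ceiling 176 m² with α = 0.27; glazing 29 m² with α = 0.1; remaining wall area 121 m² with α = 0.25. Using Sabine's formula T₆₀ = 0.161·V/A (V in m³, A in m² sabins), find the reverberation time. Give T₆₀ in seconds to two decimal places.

0.61 s

Summing Sᵢαᵢ: 176·0.27 + 176·0.27 + 29·0.1 + 121·0.25 = 128.19 m².
T₆₀ = 0.161 × 486 / 128.19 = 0.610 s.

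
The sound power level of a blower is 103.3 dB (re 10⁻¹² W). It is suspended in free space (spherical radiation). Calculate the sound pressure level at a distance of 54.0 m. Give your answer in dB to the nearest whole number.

L_p = L_w − 10·log₁₀(4π·r²) with r = 54.0 m.
4π·r² = 3.664e+04 m², 10·log₁₀ of that is 45.640 dB.
L_p = 103.3 − 45.640 = 57.66 dB.

58 dB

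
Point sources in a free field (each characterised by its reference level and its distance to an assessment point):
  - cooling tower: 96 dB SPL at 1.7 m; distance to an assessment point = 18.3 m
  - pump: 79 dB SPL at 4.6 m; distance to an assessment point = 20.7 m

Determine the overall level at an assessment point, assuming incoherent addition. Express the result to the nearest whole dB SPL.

76 dB SPL

Apply inverse-square spreading to bring every level to the receiver, then sum 10^(L/10).
cooling tower: 96 − 20·log₁₀(18.3/1.7) = 96 − 20.64 = 75.36 dB SPL.
pump: 79 − 20·log₁₀(20.7/4.6) = 79 − 13.06 = 65.94 dB SPL.
Σ 10^(L/10) = 3.828e+07 → L_total = 10·log₁₀(3.828e+07) = 75.83 dB SPL.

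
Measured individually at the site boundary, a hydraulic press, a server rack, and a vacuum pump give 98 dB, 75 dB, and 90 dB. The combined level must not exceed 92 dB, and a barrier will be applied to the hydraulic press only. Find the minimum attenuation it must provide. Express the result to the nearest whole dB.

The untreated sources together contribute 10^(75/10) + 10^(90/10) = 1.032e+09, i.e. 90.14 dB.
The limit corresponds to 10^(92/10) = 1.585e+09; subtracting the fixed part leaves 5.533e+08 for the hydraulic press, i.e. 87.43 dB.
So the hydraulic press must be reduced from 98 to 87.43 dB: IL = 10.57 dB.

11 dB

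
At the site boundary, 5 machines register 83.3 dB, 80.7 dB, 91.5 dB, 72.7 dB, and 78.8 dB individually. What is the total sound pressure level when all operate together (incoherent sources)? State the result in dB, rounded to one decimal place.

Incoherent sources combine by intensity addition: L_total = 10·log₁₀(Σ 10^(L_i/10)).
Σ 10^(L/10) = 10^(83.3/10) + 10^(80.7/10) + 10^(91.5/10) + 10^(72.7/10) + 10^(78.8/10) = 1.838e+09.
L_total = 10·log₁₀(1.838e+09) = 92.64 dB.

92.6 dB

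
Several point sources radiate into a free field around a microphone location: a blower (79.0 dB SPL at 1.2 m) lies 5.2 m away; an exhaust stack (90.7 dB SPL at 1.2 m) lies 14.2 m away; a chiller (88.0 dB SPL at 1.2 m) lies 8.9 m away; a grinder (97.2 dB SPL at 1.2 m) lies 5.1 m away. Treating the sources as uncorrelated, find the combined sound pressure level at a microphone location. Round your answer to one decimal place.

85.0 dB SPL

Apply inverse-square spreading to bring every level to the receiver, then sum 10^(L/10).
blower: 79.0 − 20·log₁₀(5.2/1.2) = 79.0 − 12.74 = 66.26 dB SPL.
exhaust stack: 90.7 − 20·log₁₀(14.2/1.2) = 90.7 − 21.46 = 69.24 dB SPL.
chiller: 88.0 − 20·log₁₀(8.9/1.2) = 88.0 − 17.40 = 70.60 dB SPL.
grinder: 97.2 − 20·log₁₀(5.1/1.2) = 97.2 − 12.57 = 84.63 dB SPL.
Σ 10^(L/10) = 3.146e+08 → L_total = 10·log₁₀(3.146e+08) = 84.98 dB SPL.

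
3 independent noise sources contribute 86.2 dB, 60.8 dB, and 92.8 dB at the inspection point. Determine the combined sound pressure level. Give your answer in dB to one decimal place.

Incoherent sources combine by intensity addition: L_total = 10·log₁₀(Σ 10^(L_i/10)).
Σ 10^(L/10) = 10^(86.2/10) + 10^(60.8/10) + 10^(92.8/10) = 2.324e+09.
L_total = 10·log₁₀(2.324e+09) = 93.66 dB.

93.7 dB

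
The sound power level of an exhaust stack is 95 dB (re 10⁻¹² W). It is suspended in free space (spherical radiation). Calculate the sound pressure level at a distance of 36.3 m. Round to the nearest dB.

53 dB

L_p = L_w − 10·log₁₀(4π·r²) with r = 36.3 m.
4π·r² = 1.656e+04 m², 10·log₁₀ of that is 42.190 dB.
L_p = 95 − 42.190 = 52.81 dB.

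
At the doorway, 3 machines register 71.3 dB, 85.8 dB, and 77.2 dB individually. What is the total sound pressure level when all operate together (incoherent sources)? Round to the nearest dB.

86 dB

Incoherent sources combine by intensity addition: L_total = 10·log₁₀(Σ 10^(L_i/10)).
Σ 10^(L/10) = 10^(71.3/10) + 10^(85.8/10) + 10^(77.2/10) = 4.462e+08.
L_total = 10·log₁₀(4.462e+08) = 86.49 dB.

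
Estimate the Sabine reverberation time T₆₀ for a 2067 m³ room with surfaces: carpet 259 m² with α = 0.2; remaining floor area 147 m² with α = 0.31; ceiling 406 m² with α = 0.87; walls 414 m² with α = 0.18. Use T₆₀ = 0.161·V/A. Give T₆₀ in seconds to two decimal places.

Summing Sᵢαᵢ: 259·0.2 + 147·0.31 + 406·0.87 + 414·0.18 = 525.11 m².
T₆₀ = 0.161 × 2067 / 525.11 = 0.634 s.

0.63 s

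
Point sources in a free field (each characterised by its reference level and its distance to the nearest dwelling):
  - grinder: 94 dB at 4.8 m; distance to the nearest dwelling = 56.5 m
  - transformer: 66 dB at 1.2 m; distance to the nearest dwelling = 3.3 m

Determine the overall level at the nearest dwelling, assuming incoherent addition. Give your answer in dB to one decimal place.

First find each source's level at the receiver (point-source: −20·log₁₀(r/r_ref)), then combine on an intensity basis.
grinder: 94 − 20·log₁₀(56.5/4.8) = 94 − 21.42 = 72.58 dB.
transformer: 66 − 20·log₁₀(3.3/1.2) = 66 − 8.79 = 57.21 dB.
Σ 10^(L/10) = 1.866e+07 → L_total = 10·log₁₀(1.866e+07) = 72.71 dB.

72.7 dB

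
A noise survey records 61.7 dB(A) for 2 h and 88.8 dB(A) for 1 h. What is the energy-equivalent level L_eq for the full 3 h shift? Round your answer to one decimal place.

L_eq = 10·log₁₀[(1/T)·Σ tᵢ·10^(Lᵢ/10)] with T = 3 h.
Σ tᵢ·10^(Lᵢ/10) = 2·10^(61.7/10) + 1·10^(88.8/10) = 7.615e+08.
L_eq = 10·log₁₀(7.615e+08/3) = 84.05 dB(A).

84.0 dB(A)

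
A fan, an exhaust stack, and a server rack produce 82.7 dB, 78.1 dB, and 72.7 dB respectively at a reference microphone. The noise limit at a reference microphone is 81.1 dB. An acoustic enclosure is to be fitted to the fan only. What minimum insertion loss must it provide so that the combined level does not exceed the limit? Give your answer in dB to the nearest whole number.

6 dB

The untreated sources together contribute 10^(78.1/10) + 10^(72.7/10) = 8.319e+07, i.e. 79.20 dB.
The limit corresponds to 10^(81.1/10) = 1.288e+08; subtracting the fixed part leaves 4.564e+07 for the fan, i.e. 76.59 dB.
So the fan must be reduced from 82.7 to 76.59 dB: IL = 6.11 dB.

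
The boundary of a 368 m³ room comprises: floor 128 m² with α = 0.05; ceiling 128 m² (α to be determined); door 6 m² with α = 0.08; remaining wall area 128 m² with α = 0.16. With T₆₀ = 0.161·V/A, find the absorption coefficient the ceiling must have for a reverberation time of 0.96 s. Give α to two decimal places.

0.27

A = 0.161·V/T₆₀ = 0.161·368/0.96 = 61.72 m² sabins.
Absorption from the other surfaces = 128·0.05 + 6·0.08 + 128·0.16 = 27.36 m², so the ceiling must supply 34.36 m² over 128 m².
α = 34.36/128 = 0.268.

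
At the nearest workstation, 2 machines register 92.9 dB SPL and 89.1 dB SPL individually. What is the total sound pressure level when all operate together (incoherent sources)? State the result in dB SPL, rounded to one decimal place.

94.4 dB SPL

Incoherent sources combine by intensity addition: L_total = 10·log₁₀(Σ 10^(L_i/10)).
Σ 10^(L/10) = 10^(92.9/10) + 10^(89.1/10) = 2.763e+09.
L_total = 10·log₁₀(2.763e+09) = 94.41 dB SPL.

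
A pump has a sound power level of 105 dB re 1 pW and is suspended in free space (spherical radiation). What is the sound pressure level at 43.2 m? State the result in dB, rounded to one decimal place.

61.3 dB

Free-field spherical radiation: L_p = L_w − 10·log₁₀(4π·r²), r = 43.2 m.
4π·r² = 2.345e+04 m², 10·log₁₀ of that is 43.702 dB.
L_p = 105 − 43.702 = 61.30 dB.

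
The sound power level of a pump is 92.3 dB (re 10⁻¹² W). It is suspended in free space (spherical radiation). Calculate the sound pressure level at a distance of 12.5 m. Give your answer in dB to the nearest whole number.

The power spreads over a sphere of area 4π·r², so L_p = L_w − 10·log₁₀(4π·r²).
4π·r² = 1963 m², 10·log₁₀ of that is 32.930 dB.
L_p = 92.3 − 32.930 = 59.37 dB.

59 dB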